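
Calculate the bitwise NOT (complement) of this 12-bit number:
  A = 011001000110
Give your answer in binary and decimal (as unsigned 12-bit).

Flip each bit (0->1, 1->0):
  011001000110
  100110111001

Answer: 100110111001 (2489)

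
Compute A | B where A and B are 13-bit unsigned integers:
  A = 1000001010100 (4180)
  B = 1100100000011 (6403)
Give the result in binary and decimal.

Apply | to each column (1 where either bit is 1):
  1000001010100
| 1100100000011
---------------
  1100101010111

Answer: 1100101010111 (6487)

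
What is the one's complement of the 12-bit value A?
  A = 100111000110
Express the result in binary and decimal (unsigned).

Flip each bit (0->1, 1->0):
  100111000110
  011000111001

Answer: 011000111001 (1593)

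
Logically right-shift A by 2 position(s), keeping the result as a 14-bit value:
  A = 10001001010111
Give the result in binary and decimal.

Logical shift right by 2: drop the bottom 2 bit(s), prepend 2 zero(s) on the left.
  10001001010111  ->  keep [100010010101], discard [11], prepend 00
= 00100010010101

Answer: 00100010010101 (2197)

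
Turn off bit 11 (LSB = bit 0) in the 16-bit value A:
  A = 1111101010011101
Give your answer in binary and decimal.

Mask = ~(1 << 11) = 1111011111111111
Bit 11 of A is 1, so AND-ing with the mask clears it to 0.
  1111101010011101
& 1111011111111111
------------------
  1111001010011101

Answer: 1111001010011101 (62109)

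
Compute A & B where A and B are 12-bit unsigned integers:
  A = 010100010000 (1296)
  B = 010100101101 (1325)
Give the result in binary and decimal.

Apply & to each column (1 only where both bits are 1):
  010100010000
& 010100101101
--------------
  010100000000

Answer: 010100000000 (1280)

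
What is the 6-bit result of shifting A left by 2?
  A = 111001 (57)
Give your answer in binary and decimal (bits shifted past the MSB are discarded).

Shift left by 2: drop the top 2 bit(s), append 2 zero(s) on the right.
  111001  ->  discard [11], keep [1001], append 00
= 100100

Answer: 100100 (36)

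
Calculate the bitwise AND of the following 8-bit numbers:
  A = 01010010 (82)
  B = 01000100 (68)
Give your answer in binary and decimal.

Apply & to each column (1 only where both bits are 1):
  01010010
& 01000100
----------
  01000000

Answer: 01000000 (64)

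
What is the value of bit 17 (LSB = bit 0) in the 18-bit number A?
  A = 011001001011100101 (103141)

Bit 17 is the 18th from the right.
  011001001011100101
  ^
That bit is 0.

Answer: 0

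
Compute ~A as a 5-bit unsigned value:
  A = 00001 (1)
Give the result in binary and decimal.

Flip each bit (0->1, 1->0):
  00001
  11110

Answer: 11110 (30)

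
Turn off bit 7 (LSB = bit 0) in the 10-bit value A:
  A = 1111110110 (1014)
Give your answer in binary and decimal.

Mask = ~(1 << 7) = 1101111111
Bit 7 of A is 1, so AND-ing with the mask clears it to 0.
  1111110110
& 1101111111
------------
  1101110110

Answer: 1101110110 (886)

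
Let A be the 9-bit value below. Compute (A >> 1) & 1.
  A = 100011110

Bit 1 is the 2nd from the right.
  100011110
         ^
That bit is 1.

Answer: 1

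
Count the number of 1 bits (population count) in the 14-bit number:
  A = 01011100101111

01011100101111
1-bits at positions (from bit 0 = LSB): 0, 1, 2, 3, 5, 8, 9, 10, 12
Count = 9

Answer: 9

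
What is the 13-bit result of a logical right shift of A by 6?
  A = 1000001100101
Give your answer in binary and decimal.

Logical shift right by 6: drop the bottom 6 bit(s), prepend 6 zero(s) on the left.
  1000001100101  ->  keep [1000001], discard [100101], prepend 000000
= 0000001000001

Answer: 0000001000001 (65)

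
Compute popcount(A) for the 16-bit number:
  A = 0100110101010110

0100110101010110
1-bits at positions (from bit 0 = LSB): 1, 2, 4, 6, 8, 10, 11, 14
Count = 8

Answer: 8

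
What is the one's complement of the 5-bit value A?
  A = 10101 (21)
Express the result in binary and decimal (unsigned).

Flip each bit (0->1, 1->0):
  10101
  01010

Answer: 01010 (10)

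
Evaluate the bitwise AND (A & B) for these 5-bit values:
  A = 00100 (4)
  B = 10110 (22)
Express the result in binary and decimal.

Apply & to each column (1 only where both bits are 1):
  00100
& 10110
-------
  00100

Answer: 00100 (4)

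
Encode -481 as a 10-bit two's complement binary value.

1. Binary of +481:  0111100001
2. Invert bits:     1000011110
3. Add 1:           1000011111

Answer: 1000011111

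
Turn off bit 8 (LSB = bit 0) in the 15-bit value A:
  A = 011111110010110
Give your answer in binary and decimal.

Mask = ~(1 << 8) = 111111011111111
Bit 8 of A is 1, so AND-ing with the mask clears it to 0.
  011111110010110
& 111111011111111
-----------------
  011111010010110

Answer: 011111010010110 (16022)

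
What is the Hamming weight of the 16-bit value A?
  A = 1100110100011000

1100110100011000
1-bits at positions (from bit 0 = LSB): 3, 4, 8, 10, 11, 14, 15
Count = 7

Answer: 7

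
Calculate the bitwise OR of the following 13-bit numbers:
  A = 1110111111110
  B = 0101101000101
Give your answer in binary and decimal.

Apply | to each column (1 where either bit is 1):
  1110111111110
| 0101101000101
---------------
  1111111111111

Answer: 1111111111111 (8191)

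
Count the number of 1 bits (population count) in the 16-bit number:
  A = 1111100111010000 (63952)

1111100111010000
1-bits at positions (from bit 0 = LSB): 4, 6, 7, 8, 11, 12, 13, 14, 15
Count = 9

Answer: 9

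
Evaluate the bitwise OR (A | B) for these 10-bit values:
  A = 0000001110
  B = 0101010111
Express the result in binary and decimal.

Apply | to each column (1 where either bit is 1):
  0000001110
| 0101010111
------------
  0101011111

Answer: 0101011111 (351)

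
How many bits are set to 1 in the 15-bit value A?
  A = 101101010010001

101101010010001
1-bits at positions (from bit 0 = LSB): 0, 4, 7, 9, 11, 12, 14
Count = 7

Answer: 7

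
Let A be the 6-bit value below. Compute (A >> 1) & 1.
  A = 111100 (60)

Bit 1 is the 2nd from the right.
  111100
      ^
That bit is 0.

Answer: 0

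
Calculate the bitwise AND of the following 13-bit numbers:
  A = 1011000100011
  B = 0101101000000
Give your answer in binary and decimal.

Apply & to each column (1 only where both bits are 1):
  1011000100011
& 0101101000000
---------------
  0001000000000

Answer: 0001000000000 (512)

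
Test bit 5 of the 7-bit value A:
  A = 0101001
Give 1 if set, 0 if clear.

Bit 5 is the 6th from the right.
  0101001
   ^
That bit is 1.

Answer: 1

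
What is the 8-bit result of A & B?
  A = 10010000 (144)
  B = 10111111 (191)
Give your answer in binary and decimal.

Apply & to each column (1 only where both bits are 1):
  10010000
& 10111111
----------
  10010000

Answer: 10010000 (144)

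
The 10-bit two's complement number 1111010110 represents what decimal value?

MSB is 1, so the value is negative. Find the magnitude:
1. Invert bits:  0000101001
2. Add 1:        0000101010  = 42
3. Apply sign:   -42

Answer: -42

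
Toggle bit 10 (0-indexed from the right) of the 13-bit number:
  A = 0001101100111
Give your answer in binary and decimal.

Mask = 1 << 10 = 0010000000000
Bit 10 of A is 0; XOR with the mask flips it to 1.
  0001101100111
^ 0010000000000
---------------
  0011101100111

Answer: 0011101100111 (1895)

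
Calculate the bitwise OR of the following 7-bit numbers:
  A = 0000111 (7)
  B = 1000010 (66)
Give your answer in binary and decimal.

Apply | to each column (1 where either bit is 1):
  0000111
| 1000010
---------
  1000111

Answer: 1000111 (71)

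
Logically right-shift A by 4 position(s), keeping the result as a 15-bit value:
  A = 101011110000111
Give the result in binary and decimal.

Logical shift right by 4: drop the bottom 4 bit(s), prepend 4 zero(s) on the left.
  101011110000111  ->  keep [10101111000], discard [0111], prepend 0000
= 000010101111000

Answer: 000010101111000 (1400)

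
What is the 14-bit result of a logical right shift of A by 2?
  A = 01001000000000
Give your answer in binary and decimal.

Logical shift right by 2: drop the bottom 2 bit(s), prepend 2 zero(s) on the left.
  01001000000000  ->  keep [010010000000], discard [00], prepend 00
= 00010010000000

Answer: 00010010000000 (1152)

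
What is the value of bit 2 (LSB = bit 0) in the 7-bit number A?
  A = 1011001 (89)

Bit 2 is the 3rd from the right.
  1011001
      ^
That bit is 0.

Answer: 0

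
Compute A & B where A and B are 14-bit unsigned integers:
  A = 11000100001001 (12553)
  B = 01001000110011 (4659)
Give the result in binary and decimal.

Apply & to each column (1 only where both bits are 1):
  11000100001001
& 01001000110011
----------------
  01000000000001

Answer: 01000000000001 (4097)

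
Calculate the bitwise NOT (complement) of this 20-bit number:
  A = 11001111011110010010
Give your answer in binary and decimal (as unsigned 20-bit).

Flip each bit (0->1, 1->0):
  11001111011110010010
  00110000100001101101

Answer: 00110000100001101101 (198765)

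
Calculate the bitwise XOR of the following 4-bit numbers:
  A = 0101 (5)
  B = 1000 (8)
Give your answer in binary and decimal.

Apply ^ to each column (1 where bits differ):
  0101
^ 1000
------
  1101

Answer: 1101 (13)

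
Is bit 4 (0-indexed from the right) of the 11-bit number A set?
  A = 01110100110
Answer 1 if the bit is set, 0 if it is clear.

Bit 4 is the 5th from the right.
  01110100110
        ^
That bit is 0.

Answer: 0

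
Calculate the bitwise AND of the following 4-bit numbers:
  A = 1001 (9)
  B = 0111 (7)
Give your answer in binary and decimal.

Apply & to each column (1 only where both bits are 1):
  1001
& 0111
------
  0001

Answer: 0001 (1)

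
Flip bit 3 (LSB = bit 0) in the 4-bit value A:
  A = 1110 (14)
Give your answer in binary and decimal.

Mask = 1 << 3 = 1000
Bit 3 of A is 1; XOR with the mask flips it to 0.
  1110
^ 1000
------
  0110

Answer: 0110 (6)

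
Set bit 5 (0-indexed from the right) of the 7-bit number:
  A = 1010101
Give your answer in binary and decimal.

Mask = 1 << 5 = 0100000
Bit 5 of A is 0, so OR-ing with the mask flips it to 1.
  1010101
| 0100000
---------
  1110101

Answer: 1110101 (117)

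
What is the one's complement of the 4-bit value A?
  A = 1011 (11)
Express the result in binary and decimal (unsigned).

Flip each bit (0->1, 1->0):
  1011
  0100

Answer: 0100 (4)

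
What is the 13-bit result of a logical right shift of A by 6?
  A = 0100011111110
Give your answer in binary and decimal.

Logical shift right by 6: drop the bottom 6 bit(s), prepend 6 zero(s) on the left.
  0100011111110  ->  keep [0100011], discard [111110], prepend 000000
= 0000000100011

Answer: 0000000100011 (35)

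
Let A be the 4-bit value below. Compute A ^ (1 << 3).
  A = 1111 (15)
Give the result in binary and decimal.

Mask = 1 << 3 = 1000
Bit 3 of A is 1; XOR with the mask flips it to 0.
  1111
^ 1000
------
  0111

Answer: 0111 (7)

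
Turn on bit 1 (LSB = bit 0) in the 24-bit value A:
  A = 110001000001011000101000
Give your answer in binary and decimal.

Mask = 1 << 1 = 000000000000000000000010
Bit 1 of A is 0, so OR-ing with the mask flips it to 1.
  110001000001011000101000
| 000000000000000000000010
--------------------------
  110001000001011000101010

Answer: 110001000001011000101010 (12850730)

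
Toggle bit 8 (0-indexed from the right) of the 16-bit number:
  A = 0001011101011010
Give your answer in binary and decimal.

Mask = 1 << 8 = 0000000100000000
Bit 8 of A is 1; XOR with the mask flips it to 0.
  0001011101011010
^ 0000000100000000
------------------
  0001011001011010

Answer: 0001011001011010 (5722)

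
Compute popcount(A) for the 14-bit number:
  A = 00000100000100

00000100000100
1-bits at positions (from bit 0 = LSB): 2, 8
Count = 2

Answer: 2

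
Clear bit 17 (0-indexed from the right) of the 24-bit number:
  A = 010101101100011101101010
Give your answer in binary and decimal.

Mask = ~(1 << 17) = 111111011111111111111111
Bit 17 of A is 1, so AND-ing with the mask clears it to 0.
  010101101100011101101010
& 111111011111111111111111
--------------------------
  010101001100011101101010

Answer: 010101001100011101101010 (5556074)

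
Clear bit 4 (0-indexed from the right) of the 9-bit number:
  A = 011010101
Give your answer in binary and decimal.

Mask = ~(1 << 4) = 111101111
Bit 4 of A is 1, so AND-ing with the mask clears it to 0.
  011010101
& 111101111
-----------
  011000101

Answer: 011000101 (197)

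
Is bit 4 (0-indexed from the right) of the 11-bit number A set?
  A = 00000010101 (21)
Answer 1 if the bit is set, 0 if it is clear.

Bit 4 is the 5th from the right.
  00000010101
        ^
That bit is 1.

Answer: 1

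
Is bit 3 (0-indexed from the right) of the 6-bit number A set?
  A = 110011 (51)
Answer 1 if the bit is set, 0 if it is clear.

Bit 3 is the 4th from the right.
  110011
    ^
That bit is 0.

Answer: 0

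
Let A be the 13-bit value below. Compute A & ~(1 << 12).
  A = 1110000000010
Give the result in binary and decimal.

Mask = ~(1 << 12) = 0111111111111
Bit 12 of A is 1, so AND-ing with the mask clears it to 0.
  1110000000010
& 0111111111111
---------------
  0110000000010

Answer: 0110000000010 (3074)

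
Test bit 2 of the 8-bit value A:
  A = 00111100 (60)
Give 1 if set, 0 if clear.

Bit 2 is the 3rd from the right.
  00111100
       ^
That bit is 1.

Answer: 1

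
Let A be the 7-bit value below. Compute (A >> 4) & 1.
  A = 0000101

Bit 4 is the 5th from the right.
  0000101
    ^
That bit is 0.

Answer: 0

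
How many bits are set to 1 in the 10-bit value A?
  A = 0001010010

0001010010
1-bits at positions (from bit 0 = LSB): 1, 4, 6
Count = 3

Answer: 3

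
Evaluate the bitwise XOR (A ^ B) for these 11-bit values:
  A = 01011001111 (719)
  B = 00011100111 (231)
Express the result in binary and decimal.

Apply ^ to each column (1 where bits differ):
  01011001111
^ 00011100111
-------------
  01000101000

Answer: 01000101000 (552)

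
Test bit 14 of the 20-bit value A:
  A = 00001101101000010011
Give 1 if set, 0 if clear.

Bit 14 is the 15th from the right.
  00001101101000010011
       ^
That bit is 1.

Answer: 1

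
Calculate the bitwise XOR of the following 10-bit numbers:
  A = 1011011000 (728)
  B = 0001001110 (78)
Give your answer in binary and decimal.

Apply ^ to each column (1 where bits differ):
  1011011000
^ 0001001110
------------
  1010010110

Answer: 1010010110 (662)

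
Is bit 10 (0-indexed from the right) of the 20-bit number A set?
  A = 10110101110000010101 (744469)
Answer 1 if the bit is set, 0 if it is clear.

Bit 10 is the 11th from the right.
  10110101110000010101
           ^
That bit is 1.

Answer: 1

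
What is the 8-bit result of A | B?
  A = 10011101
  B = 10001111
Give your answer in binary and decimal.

Apply | to each column (1 where either bit is 1):
  10011101
| 10001111
----------
  10011111

Answer: 10011111 (159)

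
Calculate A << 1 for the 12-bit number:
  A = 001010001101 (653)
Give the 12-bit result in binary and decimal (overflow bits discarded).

Shift left by 1: drop the top 1 bit(s), append 1 zero(s) on the right.
  001010001101  ->  discard [0], keep [01010001101], append 0
= 010100011010

Answer: 010100011010 (1306)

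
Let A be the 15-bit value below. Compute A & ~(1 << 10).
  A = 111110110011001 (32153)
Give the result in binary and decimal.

Mask = ~(1 << 10) = 111101111111111
Bit 10 of A is 1, so AND-ing with the mask clears it to 0.
  111110110011001
& 111101111111111
-----------------
  111100110011001

Answer: 111100110011001 (31129)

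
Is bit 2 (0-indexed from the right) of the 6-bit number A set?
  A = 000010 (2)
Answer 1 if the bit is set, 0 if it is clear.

Bit 2 is the 3rd from the right.
  000010
     ^
That bit is 0.

Answer: 0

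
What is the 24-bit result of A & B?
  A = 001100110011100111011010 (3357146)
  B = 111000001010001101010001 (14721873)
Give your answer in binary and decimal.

Apply & to each column (1 only where both bits are 1):
  001100110011100111011010
& 111000001010001101010001
--------------------------
  001000000010000101010000

Answer: 001000000010000101010000 (2105680)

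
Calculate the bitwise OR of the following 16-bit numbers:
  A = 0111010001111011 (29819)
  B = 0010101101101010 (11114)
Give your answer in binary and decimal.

Apply | to each column (1 where either bit is 1):
  0111010001111011
| 0010101101101010
------------------
  0111111101111011

Answer: 0111111101111011 (32635)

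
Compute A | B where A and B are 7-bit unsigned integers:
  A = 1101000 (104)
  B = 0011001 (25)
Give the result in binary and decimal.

Apply | to each column (1 where either bit is 1):
  1101000
| 0011001
---------
  1111001

Answer: 1111001 (121)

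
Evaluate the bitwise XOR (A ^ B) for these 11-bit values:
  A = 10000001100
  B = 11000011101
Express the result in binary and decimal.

Apply ^ to each column (1 where bits differ):
  10000001100
^ 11000011101
-------------
  01000010001

Answer: 01000010001 (529)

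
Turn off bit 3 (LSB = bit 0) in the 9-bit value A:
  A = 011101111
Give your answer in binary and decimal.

Mask = ~(1 << 3) = 111110111
Bit 3 of A is 1, so AND-ing with the mask clears it to 0.
  011101111
& 111110111
-----------
  011100111

Answer: 011100111 (231)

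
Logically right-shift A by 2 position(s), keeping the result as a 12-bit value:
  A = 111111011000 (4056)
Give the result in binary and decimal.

Logical shift right by 2: drop the bottom 2 bit(s), prepend 2 zero(s) on the left.
  111111011000  ->  keep [1111110110], discard [00], prepend 00
= 001111110110

Answer: 001111110110 (1014)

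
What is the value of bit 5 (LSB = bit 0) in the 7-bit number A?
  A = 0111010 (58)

Bit 5 is the 6th from the right.
  0111010
   ^
That bit is 1.

Answer: 1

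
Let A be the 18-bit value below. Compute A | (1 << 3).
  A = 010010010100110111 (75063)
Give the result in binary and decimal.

Mask = 1 << 3 = 000000000000001000
Bit 3 of A is 0, so OR-ing with the mask flips it to 1.
  010010010100110111
| 000000000000001000
--------------------
  010010010100111111

Answer: 010010010100111111 (75071)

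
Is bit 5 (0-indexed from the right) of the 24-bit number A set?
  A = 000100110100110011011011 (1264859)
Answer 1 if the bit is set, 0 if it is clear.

Bit 5 is the 6th from the right.
  000100110100110011011011
                    ^
That bit is 0.

Answer: 0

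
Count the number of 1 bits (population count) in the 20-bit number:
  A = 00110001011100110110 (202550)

00110001011100110110
1-bits at positions (from bit 0 = LSB): 1, 2, 4, 5, 8, 9, 10, 12, 16, 17
Count = 10

Answer: 10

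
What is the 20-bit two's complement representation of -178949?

1. Binary of +178949:  00101011101100000101
2. Invert bits:     11010100010011111010
3. Add 1:           11010100010011111011

Answer: 11010100010011111011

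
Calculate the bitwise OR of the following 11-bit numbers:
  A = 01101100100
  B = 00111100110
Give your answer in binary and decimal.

Apply | to each column (1 where either bit is 1):
  01101100100
| 00111100110
-------------
  01111100110

Answer: 01111100110 (998)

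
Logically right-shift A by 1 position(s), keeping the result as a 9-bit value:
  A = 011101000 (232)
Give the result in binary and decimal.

Logical shift right by 1: drop the bottom 1 bit(s), prepend 1 zero(s) on the left.
  011101000  ->  keep [01110100], discard [0], prepend 0
= 001110100

Answer: 001110100 (116)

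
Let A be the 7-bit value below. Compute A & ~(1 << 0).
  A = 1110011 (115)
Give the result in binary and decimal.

Mask = ~(1 << 0) = 1111110
Bit 0 of A is 1, so AND-ing with the mask clears it to 0.
  1110011
& 1111110
---------
  1110010

Answer: 1110010 (114)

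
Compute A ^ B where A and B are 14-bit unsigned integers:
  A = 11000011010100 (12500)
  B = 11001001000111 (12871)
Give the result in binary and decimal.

Apply ^ to each column (1 where bits differ):
  11000011010100
^ 11001001000111
----------------
  00001010010011

Answer: 00001010010011 (659)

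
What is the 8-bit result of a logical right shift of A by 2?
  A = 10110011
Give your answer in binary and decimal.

Logical shift right by 2: drop the bottom 2 bit(s), prepend 2 zero(s) on the left.
  10110011  ->  keep [101100], discard [11], prepend 00
= 00101100

Answer: 00101100 (44)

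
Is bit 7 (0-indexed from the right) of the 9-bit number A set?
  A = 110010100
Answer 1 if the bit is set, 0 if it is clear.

Bit 7 is the 8th from the right.
  110010100
   ^
That bit is 1.

Answer: 1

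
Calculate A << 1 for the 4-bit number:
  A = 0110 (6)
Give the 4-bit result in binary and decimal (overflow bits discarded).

Shift left by 1: drop the top 1 bit(s), append 1 zero(s) on the right.
  0110  ->  discard [0], keep [110], append 0
= 1100

Answer: 1100 (12)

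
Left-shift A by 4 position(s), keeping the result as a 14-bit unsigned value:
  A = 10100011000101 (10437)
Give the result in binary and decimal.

Shift left by 4: drop the top 4 bit(s), append 4 zero(s) on the right.
  10100011000101  ->  discard [1010], keep [0011000101], append 0000
= 00110001010000

Answer: 00110001010000 (3152)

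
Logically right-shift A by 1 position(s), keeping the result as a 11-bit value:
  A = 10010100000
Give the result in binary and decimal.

Logical shift right by 1: drop the bottom 1 bit(s), prepend 1 zero(s) on the left.
  10010100000  ->  keep [1001010000], discard [0], prepend 0
= 01001010000

Answer: 01001010000 (592)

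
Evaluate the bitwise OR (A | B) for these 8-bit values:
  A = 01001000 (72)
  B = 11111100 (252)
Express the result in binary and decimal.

Apply | to each column (1 where either bit is 1):
  01001000
| 11111100
----------
  11111100

Answer: 11111100 (252)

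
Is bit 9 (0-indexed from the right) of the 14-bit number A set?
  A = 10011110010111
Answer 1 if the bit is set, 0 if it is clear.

Bit 9 is the 10th from the right.
  10011110010111
      ^
That bit is 1.

Answer: 1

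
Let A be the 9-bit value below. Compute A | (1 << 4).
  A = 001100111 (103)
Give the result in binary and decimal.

Mask = 1 << 4 = 000010000
Bit 4 of A is 0, so OR-ing with the mask flips it to 1.
  001100111
| 000010000
-----------
  001110111

Answer: 001110111 (119)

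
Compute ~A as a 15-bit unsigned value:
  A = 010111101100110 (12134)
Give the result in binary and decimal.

Flip each bit (0->1, 1->0):
  010111101100110
  101000010011001

Answer: 101000010011001 (20633)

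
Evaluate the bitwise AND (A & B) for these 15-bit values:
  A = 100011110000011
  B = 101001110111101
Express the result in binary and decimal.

Apply & to each column (1 only where both bits are 1):
  100011110000011
& 101001110111101
-----------------
  100001110000001

Answer: 100001110000001 (17281)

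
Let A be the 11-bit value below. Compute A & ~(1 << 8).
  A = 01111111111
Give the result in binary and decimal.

Mask = ~(1 << 8) = 11011111111
Bit 8 of A is 1, so AND-ing with the mask clears it to 0.
  01111111111
& 11011111111
-------------
  01011111111

Answer: 01011111111 (767)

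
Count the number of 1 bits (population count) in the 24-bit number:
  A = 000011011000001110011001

000011011000001110011001
1-bits at positions (from bit 0 = LSB): 0, 3, 4, 7, 8, 9, 15, 16, 18, 19
Count = 10

Answer: 10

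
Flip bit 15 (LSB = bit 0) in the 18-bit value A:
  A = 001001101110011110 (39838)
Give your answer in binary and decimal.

Mask = 1 << 15 = 001000000000000000
Bit 15 of A is 1; XOR with the mask flips it to 0.
  001001101110011110
^ 001000000000000000
--------------------
  000001101110011110

Answer: 000001101110011110 (7070)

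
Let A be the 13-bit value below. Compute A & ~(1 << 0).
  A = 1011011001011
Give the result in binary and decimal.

Mask = ~(1 << 0) = 1111111111110
Bit 0 of A is 1, so AND-ing with the mask clears it to 0.
  1011011001011
& 1111111111110
---------------
  1011011001010

Answer: 1011011001010 (5834)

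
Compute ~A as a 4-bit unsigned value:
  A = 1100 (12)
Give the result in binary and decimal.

Flip each bit (0->1, 1->0):
  1100
  0011

Answer: 0011 (3)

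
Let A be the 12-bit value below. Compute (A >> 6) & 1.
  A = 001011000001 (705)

Bit 6 is the 7th from the right.
  001011000001
       ^
That bit is 1.

Answer: 1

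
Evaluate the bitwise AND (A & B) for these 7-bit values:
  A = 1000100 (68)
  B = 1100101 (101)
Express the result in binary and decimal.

Apply & to each column (1 only where both bits are 1):
  1000100
& 1100101
---------
  1000100

Answer: 1000100 (68)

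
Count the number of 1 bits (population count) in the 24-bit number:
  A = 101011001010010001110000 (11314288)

101011001010010001110000
1-bits at positions (from bit 0 = LSB): 4, 5, 6, 10, 13, 15, 18, 19, 21, 23
Count = 10

Answer: 10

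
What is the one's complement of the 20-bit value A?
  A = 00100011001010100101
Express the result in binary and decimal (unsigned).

Flip each bit (0->1, 1->0):
  00100011001010100101
  11011100110101011010

Answer: 11011100110101011010 (904538)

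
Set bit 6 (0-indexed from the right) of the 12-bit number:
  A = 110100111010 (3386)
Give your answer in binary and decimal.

Mask = 1 << 6 = 000001000000
Bit 6 of A is 0, so OR-ing with the mask flips it to 1.
  110100111010
| 000001000000
--------------
  110101111010

Answer: 110101111010 (3450)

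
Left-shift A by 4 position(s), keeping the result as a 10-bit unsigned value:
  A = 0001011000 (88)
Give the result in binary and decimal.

Shift left by 4: drop the top 4 bit(s), append 4 zero(s) on the right.
  0001011000  ->  discard [0001], keep [011000], append 0000
= 0110000000

Answer: 0110000000 (384)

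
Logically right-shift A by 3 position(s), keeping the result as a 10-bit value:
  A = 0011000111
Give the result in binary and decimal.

Logical shift right by 3: drop the bottom 3 bit(s), prepend 3 zero(s) on the left.
  0011000111  ->  keep [0011000], discard [111], prepend 000
= 0000011000

Answer: 0000011000 (24)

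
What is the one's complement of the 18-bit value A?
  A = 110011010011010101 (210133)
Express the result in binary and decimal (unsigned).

Flip each bit (0->1, 1->0):
  110011010011010101
  001100101100101010

Answer: 001100101100101010 (52010)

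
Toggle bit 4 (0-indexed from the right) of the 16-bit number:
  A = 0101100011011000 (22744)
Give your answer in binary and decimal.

Mask = 1 << 4 = 0000000000010000
Bit 4 of A is 1; XOR with the mask flips it to 0.
  0101100011011000
^ 0000000000010000
------------------
  0101100011001000

Answer: 0101100011001000 (22728)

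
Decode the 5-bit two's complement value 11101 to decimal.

MSB is 1, so the value is negative. Find the magnitude:
1. Invert bits:  00010
2. Add 1:        00011  = 3
3. Apply sign:   -3

Answer: -3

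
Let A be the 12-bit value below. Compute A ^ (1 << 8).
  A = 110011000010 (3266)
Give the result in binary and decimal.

Mask = 1 << 8 = 000100000000
Bit 8 of A is 0; XOR with the mask flips it to 1.
  110011000010
^ 000100000000
--------------
  110111000010

Answer: 110111000010 (3522)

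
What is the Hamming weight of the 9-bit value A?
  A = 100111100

100111100
1-bits at positions (from bit 0 = LSB): 2, 3, 4, 5, 8
Count = 5

Answer: 5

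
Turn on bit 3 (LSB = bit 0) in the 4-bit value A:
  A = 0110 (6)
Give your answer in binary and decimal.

Mask = 1 << 3 = 1000
Bit 3 of A is 0, so OR-ing with the mask flips it to 1.
  0110
| 1000
------
  1110

Answer: 1110 (14)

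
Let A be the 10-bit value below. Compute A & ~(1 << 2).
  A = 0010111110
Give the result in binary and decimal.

Mask = ~(1 << 2) = 1111111011
Bit 2 of A is 1, so AND-ing with the mask clears it to 0.
  0010111110
& 1111111011
------------
  0010111010

Answer: 0010111010 (186)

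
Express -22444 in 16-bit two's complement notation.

1. Binary of +22444:  0101011110101100
2. Invert bits:     1010100001010011
3. Add 1:           1010100001010100

Answer: 1010100001010100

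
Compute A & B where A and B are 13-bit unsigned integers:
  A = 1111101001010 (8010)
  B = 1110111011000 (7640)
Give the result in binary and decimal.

Apply & to each column (1 only where both bits are 1):
  1111101001010
& 1110111011000
---------------
  1110101001000

Answer: 1110101001000 (7496)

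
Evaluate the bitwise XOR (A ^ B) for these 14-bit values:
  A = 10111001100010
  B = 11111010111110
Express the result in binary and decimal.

Apply ^ to each column (1 where bits differ):
  10111001100010
^ 11111010111110
----------------
  01000011011100

Answer: 01000011011100 (4316)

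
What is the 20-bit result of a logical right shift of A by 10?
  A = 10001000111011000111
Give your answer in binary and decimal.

Logical shift right by 10: drop the bottom 10 bit(s), prepend 10 zero(s) on the left.
  10001000111011000111  ->  keep [1000100011], discard [1011000111], prepend 0000000000
= 00000000001000100011

Answer: 00000000001000100011 (547)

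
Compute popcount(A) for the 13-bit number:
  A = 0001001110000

0001001110000
1-bits at positions (from bit 0 = LSB): 4, 5, 6, 9
Count = 4

Answer: 4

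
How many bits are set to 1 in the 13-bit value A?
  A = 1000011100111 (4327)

1000011100111
1-bits at positions (from bit 0 = LSB): 0, 1, 2, 5, 6, 7, 12
Count = 7

Answer: 7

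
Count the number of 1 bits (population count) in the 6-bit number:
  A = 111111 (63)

111111
1-bits at positions (from bit 0 = LSB): 0, 1, 2, 3, 4, 5
Count = 6

Answer: 6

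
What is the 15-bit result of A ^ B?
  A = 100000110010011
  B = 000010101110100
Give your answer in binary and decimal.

Apply ^ to each column (1 where bits differ):
  100000110010011
^ 000010101110100
-----------------
  100010011100111

Answer: 100010011100111 (17639)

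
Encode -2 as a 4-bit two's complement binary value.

1. Binary of +2:  0010
2. Invert bits:     1101
3. Add 1:           1110

Answer: 1110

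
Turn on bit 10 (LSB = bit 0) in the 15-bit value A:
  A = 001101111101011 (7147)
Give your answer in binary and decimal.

Mask = 1 << 10 = 000010000000000
Bit 10 of A is 0, so OR-ing with the mask flips it to 1.
  001101111101011
| 000010000000000
-----------------
  001111111101011

Answer: 001111111101011 (8171)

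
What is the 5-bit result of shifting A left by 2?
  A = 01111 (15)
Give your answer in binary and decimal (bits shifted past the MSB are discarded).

Shift left by 2: drop the top 2 bit(s), append 2 zero(s) on the right.
  01111  ->  discard [01], keep [111], append 00
= 11100

Answer: 11100 (28)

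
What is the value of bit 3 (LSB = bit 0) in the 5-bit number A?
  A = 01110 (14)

Bit 3 is the 4th from the right.
  01110
   ^
That bit is 1.

Answer: 1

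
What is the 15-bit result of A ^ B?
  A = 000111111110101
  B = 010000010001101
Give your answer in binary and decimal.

Apply ^ to each column (1 where bits differ):
  000111111110101
^ 010000010001101
-----------------
  010111101111000

Answer: 010111101111000 (12152)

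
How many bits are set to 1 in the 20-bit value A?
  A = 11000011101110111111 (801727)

11000011101110111111
1-bits at positions (from bit 0 = LSB): 0, 1, 2, 3, 4, 5, 7, 8, 9, 11, 12, 13, 18, 19
Count = 14

Answer: 14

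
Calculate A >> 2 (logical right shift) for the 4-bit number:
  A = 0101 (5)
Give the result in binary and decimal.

Logical shift right by 2: drop the bottom 2 bit(s), prepend 2 zero(s) on the left.
  0101  ->  keep [01], discard [01], prepend 00
= 0001

Answer: 0001 (1)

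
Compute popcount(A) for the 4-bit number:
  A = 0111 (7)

0111
1-bits at positions (from bit 0 = LSB): 0, 1, 2
Count = 3

Answer: 3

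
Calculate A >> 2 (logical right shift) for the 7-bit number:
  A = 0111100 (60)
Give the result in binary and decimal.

Logical shift right by 2: drop the bottom 2 bit(s), prepend 2 zero(s) on the left.
  0111100  ->  keep [01111], discard [00], prepend 00
= 0001111

Answer: 0001111 (15)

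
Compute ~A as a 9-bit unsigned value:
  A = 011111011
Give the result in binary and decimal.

Flip each bit (0->1, 1->0):
  011111011
  100000100

Answer: 100000100 (260)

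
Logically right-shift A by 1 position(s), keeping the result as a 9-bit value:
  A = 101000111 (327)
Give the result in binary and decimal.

Logical shift right by 1: drop the bottom 1 bit(s), prepend 1 zero(s) on the left.
  101000111  ->  keep [10100011], discard [1], prepend 0
= 010100011

Answer: 010100011 (163)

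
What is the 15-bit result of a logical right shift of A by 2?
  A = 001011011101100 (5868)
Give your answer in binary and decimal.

Logical shift right by 2: drop the bottom 2 bit(s), prepend 2 zero(s) on the left.
  001011011101100  ->  keep [0010110111011], discard [00], prepend 00
= 000010110111011

Answer: 000010110111011 (1467)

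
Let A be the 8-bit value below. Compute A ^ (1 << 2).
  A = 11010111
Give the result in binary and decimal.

Mask = 1 << 2 = 00000100
Bit 2 of A is 1; XOR with the mask flips it to 0.
  11010111
^ 00000100
----------
  11010011

Answer: 11010011 (211)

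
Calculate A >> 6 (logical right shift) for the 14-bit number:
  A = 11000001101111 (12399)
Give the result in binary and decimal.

Logical shift right by 6: drop the bottom 6 bit(s), prepend 6 zero(s) on the left.
  11000001101111  ->  keep [11000001], discard [101111], prepend 000000
= 00000011000001

Answer: 00000011000001 (193)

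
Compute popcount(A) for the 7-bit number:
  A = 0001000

0001000
1-bits at positions (from bit 0 = LSB): 3
Count = 1

Answer: 1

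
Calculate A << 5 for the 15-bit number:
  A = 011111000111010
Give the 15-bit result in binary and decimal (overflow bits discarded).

Shift left by 5: drop the top 5 bit(s), append 5 zero(s) on the right.
  011111000111010  ->  discard [01111], keep [1000111010], append 00000
= 100011101000000

Answer: 100011101000000 (18240)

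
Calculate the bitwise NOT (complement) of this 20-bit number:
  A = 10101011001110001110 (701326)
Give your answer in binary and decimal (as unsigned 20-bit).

Flip each bit (0->1, 1->0):
  10101011001110001110
  01010100110001110001

Answer: 01010100110001110001 (347249)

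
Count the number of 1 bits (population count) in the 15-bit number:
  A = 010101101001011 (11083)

010101101001011
1-bits at positions (from bit 0 = LSB): 0, 1, 3, 6, 8, 9, 11, 13
Count = 8

Answer: 8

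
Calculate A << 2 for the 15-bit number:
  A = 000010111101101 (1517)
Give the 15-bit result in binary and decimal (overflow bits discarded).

Shift left by 2: drop the top 2 bit(s), append 2 zero(s) on the right.
  000010111101101  ->  discard [00], keep [0010111101101], append 00
= 001011110110100

Answer: 001011110110100 (6068)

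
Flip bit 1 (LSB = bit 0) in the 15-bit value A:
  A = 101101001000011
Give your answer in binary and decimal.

Mask = 1 << 1 = 000000000000010
Bit 1 of A is 1; XOR with the mask flips it to 0.
  101101001000011
^ 000000000000010
-----------------
  101101001000001

Answer: 101101001000001 (23105)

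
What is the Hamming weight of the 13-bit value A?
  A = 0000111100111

0000111100111
1-bits at positions (from bit 0 = LSB): 0, 1, 2, 5, 6, 7, 8
Count = 7

Answer: 7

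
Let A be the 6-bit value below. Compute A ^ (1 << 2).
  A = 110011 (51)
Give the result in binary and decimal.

Mask = 1 << 2 = 000100
Bit 2 of A is 0; XOR with the mask flips it to 1.
  110011
^ 000100
--------
  110111

Answer: 110111 (55)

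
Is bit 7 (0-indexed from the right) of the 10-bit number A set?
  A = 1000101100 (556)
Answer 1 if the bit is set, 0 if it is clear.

Bit 7 is the 8th from the right.
  1000101100
    ^
That bit is 0.

Answer: 0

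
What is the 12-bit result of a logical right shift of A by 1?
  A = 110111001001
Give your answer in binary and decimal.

Logical shift right by 1: drop the bottom 1 bit(s), prepend 1 zero(s) on the left.
  110111001001  ->  keep [11011100100], discard [1], prepend 0
= 011011100100

Answer: 011011100100 (1764)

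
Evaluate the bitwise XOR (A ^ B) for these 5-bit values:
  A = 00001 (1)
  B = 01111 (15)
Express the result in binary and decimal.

Apply ^ to each column (1 where bits differ):
  00001
^ 01111
-------
  01110

Answer: 01110 (14)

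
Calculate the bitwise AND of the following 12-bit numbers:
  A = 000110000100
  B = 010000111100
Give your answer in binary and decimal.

Apply & to each column (1 only where both bits are 1):
  000110000100
& 010000111100
--------------
  000000000100

Answer: 000000000100 (4)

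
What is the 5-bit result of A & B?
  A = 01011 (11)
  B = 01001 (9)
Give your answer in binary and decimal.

Apply & to each column (1 only where both bits are 1):
  01011
& 01001
-------
  01001

Answer: 01001 (9)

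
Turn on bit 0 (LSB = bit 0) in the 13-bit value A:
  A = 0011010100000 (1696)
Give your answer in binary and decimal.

Mask = 1 << 0 = 0000000000001
Bit 0 of A is 0, so OR-ing with the mask flips it to 1.
  0011010100000
| 0000000000001
---------------
  0011010100001

Answer: 0011010100001 (1697)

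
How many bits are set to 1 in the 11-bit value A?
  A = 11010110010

11010110010
1-bits at positions (from bit 0 = LSB): 1, 4, 5, 7, 9, 10
Count = 6

Answer: 6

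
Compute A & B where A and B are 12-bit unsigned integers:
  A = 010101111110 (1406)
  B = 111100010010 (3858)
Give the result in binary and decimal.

Apply & to each column (1 only where both bits are 1):
  010101111110
& 111100010010
--------------
  010100010010

Answer: 010100010010 (1298)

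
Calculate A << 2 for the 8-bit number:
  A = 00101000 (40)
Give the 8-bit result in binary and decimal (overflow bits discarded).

Shift left by 2: drop the top 2 bit(s), append 2 zero(s) on the right.
  00101000  ->  discard [00], keep [101000], append 00
= 10100000

Answer: 10100000 (160)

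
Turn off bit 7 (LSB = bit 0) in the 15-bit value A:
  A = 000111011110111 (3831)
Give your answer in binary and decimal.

Mask = ~(1 << 7) = 111111101111111
Bit 7 of A is 1, so AND-ing with the mask clears it to 0.
  000111011110111
& 111111101111111
-----------------
  000111001110111

Answer: 000111001110111 (3703)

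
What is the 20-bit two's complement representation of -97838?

1. Binary of +97838:  00010111111000101110
2. Invert bits:     11101000000111010001
3. Add 1:           11101000000111010010

Answer: 11101000000111010010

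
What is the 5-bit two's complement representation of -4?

1. Binary of +4:  00100
2. Invert bits:     11011
3. Add 1:           11100

Answer: 11100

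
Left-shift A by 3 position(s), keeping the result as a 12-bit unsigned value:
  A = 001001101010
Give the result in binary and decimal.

Shift left by 3: drop the top 3 bit(s), append 3 zero(s) on the right.
  001001101010  ->  discard [001], keep [001101010], append 000
= 001101010000

Answer: 001101010000 (848)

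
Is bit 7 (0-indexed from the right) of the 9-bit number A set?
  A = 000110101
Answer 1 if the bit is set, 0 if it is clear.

Bit 7 is the 8th from the right.
  000110101
   ^
That bit is 0.

Answer: 0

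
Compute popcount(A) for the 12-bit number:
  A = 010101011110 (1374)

010101011110
1-bits at positions (from bit 0 = LSB): 1, 2, 3, 4, 6, 8, 10
Count = 7

Answer: 7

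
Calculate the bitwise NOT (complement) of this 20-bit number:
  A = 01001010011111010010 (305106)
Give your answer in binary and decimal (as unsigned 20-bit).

Flip each bit (0->1, 1->0):
  01001010011111010010
  10110101100000101101

Answer: 10110101100000101101 (743469)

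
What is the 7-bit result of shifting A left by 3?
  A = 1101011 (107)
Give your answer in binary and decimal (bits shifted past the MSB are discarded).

Shift left by 3: drop the top 3 bit(s), append 3 zero(s) on the right.
  1101011  ->  discard [110], keep [1011], append 000
= 1011000

Answer: 1011000 (88)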